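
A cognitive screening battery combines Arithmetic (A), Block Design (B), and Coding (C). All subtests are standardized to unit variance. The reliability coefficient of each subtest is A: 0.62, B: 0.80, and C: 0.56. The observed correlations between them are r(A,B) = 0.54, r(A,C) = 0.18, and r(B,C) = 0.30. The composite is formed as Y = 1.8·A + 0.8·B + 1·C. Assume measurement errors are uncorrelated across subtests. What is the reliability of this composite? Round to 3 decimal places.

Var(Y) = 1.8² + 0.8² + 1 + 2·[1.44·0.54 + 1.8·0.18 + 0.8·0.30] = 4.88 + 2.6832 = 7.5632.
Because errors are independent across components, Cov(Tᵢ,Tⱼ) = Cov(Xᵢ,Xⱼ); the off-diagonal part of the true-score variance is the same as above.
True-score variance = [1.8²·0.62 + 0.8²·0.80 + 0.56] + 2.6832 = 3.0808 + 2.6832 = 5.764.
Reliability = 5.764 / 7.5632 = 0.762.

0.762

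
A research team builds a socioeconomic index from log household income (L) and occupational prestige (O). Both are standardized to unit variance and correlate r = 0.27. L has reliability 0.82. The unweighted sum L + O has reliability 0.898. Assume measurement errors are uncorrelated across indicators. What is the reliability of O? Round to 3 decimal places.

0.921

Var(L+O) = 2 + 2·0.27 = 2.540.
True-score variance = ρ_L + ρ_O + 2·0.27, so 0.898 = (0.82 + ρ_O + 0.54) / 2.540.
ρ_O = 0.898·2.540 − 0.82 − 0.54 = 0.921.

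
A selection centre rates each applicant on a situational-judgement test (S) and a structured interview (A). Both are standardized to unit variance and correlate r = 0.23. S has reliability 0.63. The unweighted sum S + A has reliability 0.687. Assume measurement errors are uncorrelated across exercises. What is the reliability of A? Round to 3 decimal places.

0.600

Var(S+A) = 2 + 2·0.23 = 2.460.
True-score variance = ρ_S + ρ_A + 2·0.23, so 0.687 = (0.63 + ρ_A + 0.46) / 2.460.
ρ_A = 0.687·2.460 − 0.63 − 0.46 = 0.600.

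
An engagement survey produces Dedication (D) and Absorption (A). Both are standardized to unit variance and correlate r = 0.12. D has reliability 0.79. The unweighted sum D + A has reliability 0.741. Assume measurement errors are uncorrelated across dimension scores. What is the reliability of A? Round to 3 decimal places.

Var(D+A) = 2 + 2·0.12 = 2.240.
True-score variance = ρ_D + ρ_A + 2·0.12, so 0.741 = (0.79 + ρ_A + 0.24) / 2.240.
ρ_A = 0.741·2.240 − 0.79 − 0.24 = 0.630.

0.630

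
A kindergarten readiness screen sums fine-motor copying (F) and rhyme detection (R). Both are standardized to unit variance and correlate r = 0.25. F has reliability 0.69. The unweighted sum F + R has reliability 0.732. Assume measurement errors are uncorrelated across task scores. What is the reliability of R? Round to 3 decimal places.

0.640

Var(F+R) = 2 + 2·0.25 = 2.500.
True-score variance = ρ_F + ρ_R + 2·0.25, so 0.732 = (0.69 + ρ_R + 0.50) / 2.500.
ρ_R = 0.732·2.500 − 0.69 − 0.50 = 0.640.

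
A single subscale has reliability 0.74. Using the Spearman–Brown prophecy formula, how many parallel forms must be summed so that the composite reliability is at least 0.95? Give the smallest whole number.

7

k ≥ ρ*(1−ρ₁)/(ρ₁(1−ρ*)) = 0.95·0.26 / (0.74·0.05) = 6.676.
Smallest integer k = 7.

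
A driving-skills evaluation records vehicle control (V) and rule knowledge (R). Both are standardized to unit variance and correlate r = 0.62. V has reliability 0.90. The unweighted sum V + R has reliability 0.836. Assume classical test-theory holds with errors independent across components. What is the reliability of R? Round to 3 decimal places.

Var(V+R) = 2 + 2·0.62 = 3.240.
True-score variance = ρ_V + ρ_R + 2·0.62, so 0.836 = (0.90 + ρ_R + 1.24) / 3.240.
ρ_R = 0.836·3.240 − 0.90 − 1.24 = 0.569.

0.569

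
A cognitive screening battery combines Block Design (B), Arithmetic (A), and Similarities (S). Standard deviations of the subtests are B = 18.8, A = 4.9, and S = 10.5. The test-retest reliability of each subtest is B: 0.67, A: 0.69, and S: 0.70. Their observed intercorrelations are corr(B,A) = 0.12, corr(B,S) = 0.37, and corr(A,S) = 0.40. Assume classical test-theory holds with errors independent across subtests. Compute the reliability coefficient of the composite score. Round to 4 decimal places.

0.7745

Var(B+A+S) = 18.8² + 4.9² + 10.5² + 2·[18.8·4.9·0.12 + 18.8·10.5·0.37 + 4.9·10.5·0.40] = 487.7 + 209.345 = 697.045.
With uncorrelated errors the cross-covariances are all true-score covariance, so they carry over unchanged; only the diagonal terms shrink to ρᵢσᵢ².
True-score variance = [18.8²·0.67 + 4.9²·0.69 + 10.5²·0.70] + 209.345 = 330.547 + 209.345 = 539.892.
Reliability = 539.892 / 697.045 = 0.7745.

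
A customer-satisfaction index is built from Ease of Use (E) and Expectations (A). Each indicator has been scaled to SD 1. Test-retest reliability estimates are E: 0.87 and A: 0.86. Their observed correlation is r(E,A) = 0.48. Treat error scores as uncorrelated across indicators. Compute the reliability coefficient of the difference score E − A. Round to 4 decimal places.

0.7404

Var(E−A) = 1 + 1 − 2·0.48 = 2 − 0.96 = 1.04.
Under uncorrelated errors the observed covariances equal the true-score covariances, so only the own-variance terms attenuate.
True-score variance = [0.87 + 0.86] − 0.96 = 1.73 − 0.96 = 0.77.
Reliability = 0.77 / 1.04 = 0.7404.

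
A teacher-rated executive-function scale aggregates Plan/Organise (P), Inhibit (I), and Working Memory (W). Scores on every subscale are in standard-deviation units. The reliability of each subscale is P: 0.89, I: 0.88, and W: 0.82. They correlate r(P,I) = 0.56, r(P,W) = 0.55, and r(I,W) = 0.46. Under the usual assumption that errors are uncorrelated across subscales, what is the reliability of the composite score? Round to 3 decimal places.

Var(P+I+W) = 3 + 2·[0.56 + 0.55 + 0.46] = 3 + 3.14 = 6.14.
With uncorrelated errors the cross-covariances are all true-score covariance, so they carry over unchanged; only the diagonal terms shrink to ρᵢσᵢ².
True-score variance = [0.89 + 0.88 + 0.82] + 3.14 = 2.59 + 3.14 = 5.73.
Reliability = 5.73 / 6.14 = 0.933.

0.933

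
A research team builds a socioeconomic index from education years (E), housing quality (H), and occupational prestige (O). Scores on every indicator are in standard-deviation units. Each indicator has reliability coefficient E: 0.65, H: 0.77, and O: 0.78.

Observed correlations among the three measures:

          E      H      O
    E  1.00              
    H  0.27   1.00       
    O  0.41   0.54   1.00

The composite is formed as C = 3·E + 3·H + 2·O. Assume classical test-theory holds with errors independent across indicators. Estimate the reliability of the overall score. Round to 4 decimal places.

Var(C) = 3² + 3² + 2² + 2·[9·0.27 + 6·0.41 + 6·0.54] = 22 + 16.26 = 38.26.
Under uncorrelated errors the observed covariances equal the true-score covariances, so only the own-variance terms attenuate.
True-score variance = [3²·0.65 + 3²·0.77 + 2²·0.78] + 16.26 = 15.9 + 16.26 = 32.16.
Reliability = 32.16 / 38.26 = 0.8406.

0.8406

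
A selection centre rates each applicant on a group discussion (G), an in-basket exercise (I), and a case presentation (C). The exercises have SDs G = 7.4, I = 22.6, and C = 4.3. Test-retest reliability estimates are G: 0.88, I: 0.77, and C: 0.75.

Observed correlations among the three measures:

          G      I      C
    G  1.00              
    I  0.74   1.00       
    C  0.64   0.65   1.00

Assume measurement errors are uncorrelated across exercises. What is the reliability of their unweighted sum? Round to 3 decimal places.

Var(G+I+C) = 7.4² + 22.6² + 4.3² + 2·[7.4·22.6·0.74 + 7.4·4.3·0.64 + 22.6·4.3·0.65] = 584.01 + 414.579 = 998.589.
Under uncorrelated errors the observed covariances equal the true-score covariances, so only the own-variance terms attenuate.
True-score variance = [7.4²·0.88 + 22.6²·0.77 + 4.3²·0.75] + 414.579 = 455.342 + 414.579 = 869.92.
Reliability = 869.92 / 998.589 = 0.871.

0.871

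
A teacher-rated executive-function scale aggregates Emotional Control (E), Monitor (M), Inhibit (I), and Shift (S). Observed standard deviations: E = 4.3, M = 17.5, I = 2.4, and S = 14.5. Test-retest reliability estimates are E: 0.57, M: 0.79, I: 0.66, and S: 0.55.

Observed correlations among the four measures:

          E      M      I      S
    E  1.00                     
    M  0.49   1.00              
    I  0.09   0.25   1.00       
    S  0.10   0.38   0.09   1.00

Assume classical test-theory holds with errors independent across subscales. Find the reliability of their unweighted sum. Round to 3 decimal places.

0.801

Var(E+M+I+S) = 4.3² + 17.5² + 2.4² + 14.5² + 2·[4.3·17.5·0.49 + 4.3·2.4·0.09 + 4.3·14.5·0.10 + 17.5·2.4·0.25 + 17.5·14.5·0.38 + 2.4·14.5·0.09] = 540.75 + 308.187 = 848.937.
Under uncorrelated errors the observed covariances equal the true-score covariances, so only the own-variance terms attenuate.
True-score variance = [4.3²·0.57 + 17.5²·0.79 + 2.4²·0.66 + 14.5²·0.55] + 308.187 = 371.916 + 308.187 = 680.102.
Reliability = 680.102 / 848.937 = 0.801.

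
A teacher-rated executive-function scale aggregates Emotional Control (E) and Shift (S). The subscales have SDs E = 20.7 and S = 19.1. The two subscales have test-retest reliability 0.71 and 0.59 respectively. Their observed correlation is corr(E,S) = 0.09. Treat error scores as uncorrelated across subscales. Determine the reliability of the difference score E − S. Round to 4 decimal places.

0.6208

Var(E−S) = 20.7² + 19.1² − 2·20.7·19.1·0.09 = 793.3 − 71.1666 = 722.133.
With uncorrelated errors the cross-covariances are all true-score covariance, so they carry over unchanged; only the diagonal terms shrink to ρᵢσᵢ².
True-score variance = [20.7²·0.71 + 19.1²·0.59] − 71.1666 = 519.466 − 71.1666 = 448.299.
Reliability = 448.299 / 722.133 = 0.6208.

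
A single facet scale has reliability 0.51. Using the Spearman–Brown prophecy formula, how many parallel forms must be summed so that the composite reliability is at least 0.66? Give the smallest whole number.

k ≥ ρ*(1−ρ₁)/(ρ₁(1−ρ*)) = 0.66·0.49 / (0.51·0.34) = 1.865.
Smallest integer k = 2.

2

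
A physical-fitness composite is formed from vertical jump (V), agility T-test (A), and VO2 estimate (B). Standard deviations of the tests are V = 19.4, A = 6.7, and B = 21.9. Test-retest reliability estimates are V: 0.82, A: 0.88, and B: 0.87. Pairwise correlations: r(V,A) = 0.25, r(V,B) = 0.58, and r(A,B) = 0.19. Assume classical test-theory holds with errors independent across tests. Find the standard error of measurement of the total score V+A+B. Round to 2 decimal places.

11.64

Var(total) = 900.86 + 613.585 = 1514.44.
True-score variance = 765.379 + 613.585 = 1378.96, so reliability = 0.9105.
Error variance = 1514.44 − 1378.96 = 135.481; SEM = √135.481 = 11.64.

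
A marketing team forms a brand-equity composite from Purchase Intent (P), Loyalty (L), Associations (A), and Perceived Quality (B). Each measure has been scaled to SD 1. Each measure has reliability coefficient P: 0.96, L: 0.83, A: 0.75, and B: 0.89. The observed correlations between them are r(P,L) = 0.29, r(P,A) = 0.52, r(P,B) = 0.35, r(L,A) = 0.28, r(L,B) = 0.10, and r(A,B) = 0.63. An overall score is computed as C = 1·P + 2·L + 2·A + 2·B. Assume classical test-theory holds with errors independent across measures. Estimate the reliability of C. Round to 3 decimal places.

Var(C) = 1 + 2² + 2² + 2² + 2·[2·0.29 + 2·0.52 + 2·0.35 + 4·0.28 + 4·0.10 + 4·0.63] = 13 + 12.72 = 25.72.
Because errors are independent across components, Cov(Tᵢ,Tⱼ) = Cov(Xᵢ,Xⱼ); the off-diagonal part of the true-score variance is the same as above.
True-score variance = [0.96 + 2²·0.83 + 2²·0.75 + 2²·0.89] + 12.72 = 10.84 + 12.72 = 23.56.
Reliability = 23.56 / 25.72 = 0.916.

0.916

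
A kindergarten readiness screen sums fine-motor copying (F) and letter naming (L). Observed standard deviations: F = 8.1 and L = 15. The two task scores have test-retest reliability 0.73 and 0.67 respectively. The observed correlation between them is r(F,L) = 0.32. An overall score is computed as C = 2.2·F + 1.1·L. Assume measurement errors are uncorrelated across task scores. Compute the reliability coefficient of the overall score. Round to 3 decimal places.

Var(C) = 2.2²·8.1² + 1.1²·15² + 2·[2.42·8.1·15·0.32] = 589.802 + 188.179 = 777.982.
Because errors are independent across components, Cov(Tᵢ,Tⱼ) = Cov(Xᵢ,Xⱼ); the off-diagonal part of the true-score variance is the same as above.
True-score variance = [2.2²·8.1²·0.73 + 1.1²·15²·0.67] + 188.179 = 414.221 + 188.179 = 602.4.
Reliability = 602.4 / 777.982 = 0.774.

0.774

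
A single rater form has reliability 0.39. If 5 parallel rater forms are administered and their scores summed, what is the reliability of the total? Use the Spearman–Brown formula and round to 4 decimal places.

ρ_k = kρ / (1 + (k−1)ρ) = 5·0.39 / (1 + 4·0.39) = 1.950 / 2.560 = 0.7617.

0.7617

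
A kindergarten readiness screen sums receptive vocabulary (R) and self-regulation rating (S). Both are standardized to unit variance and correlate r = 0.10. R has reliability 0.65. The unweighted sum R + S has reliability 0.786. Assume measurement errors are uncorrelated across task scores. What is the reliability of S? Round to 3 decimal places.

Var(R+S) = 2 + 2·0.10 = 2.200.
True-score variance = ρ_R + ρ_S + 2·0.10, so 0.786 = (0.65 + ρ_S + 0.20) / 2.200.
ρ_S = 0.786·2.200 − 0.65 − 0.20 = 0.879.

0.879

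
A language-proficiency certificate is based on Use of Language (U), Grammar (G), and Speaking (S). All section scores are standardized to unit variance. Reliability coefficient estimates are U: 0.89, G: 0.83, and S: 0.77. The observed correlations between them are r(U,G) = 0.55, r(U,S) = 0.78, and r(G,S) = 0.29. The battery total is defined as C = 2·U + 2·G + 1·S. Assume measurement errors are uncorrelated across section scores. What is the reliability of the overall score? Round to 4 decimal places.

Var(C) = 2² + 2² + 1 + 2·[4·0.55 + 2·0.78 + 2·0.29] = 9 + 8.68 = 17.68.
Under uncorrelated errors the observed covariances equal the true-score covariances, so only the own-variance terms attenuate.
True-score variance = [2²·0.89 + 2²·0.83 + 0.77] + 8.68 = 7.65 + 8.68 = 16.33.
Reliability = 16.33 / 17.68 = 0.9236.

0.9236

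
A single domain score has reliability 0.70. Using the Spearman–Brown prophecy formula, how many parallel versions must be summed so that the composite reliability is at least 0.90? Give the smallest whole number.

4

k ≥ ρ*(1−ρ₁)/(ρ₁(1−ρ*)) = 0.90·0.30 / (0.70·0.10) = 3.857.
Smallest integer k = 4.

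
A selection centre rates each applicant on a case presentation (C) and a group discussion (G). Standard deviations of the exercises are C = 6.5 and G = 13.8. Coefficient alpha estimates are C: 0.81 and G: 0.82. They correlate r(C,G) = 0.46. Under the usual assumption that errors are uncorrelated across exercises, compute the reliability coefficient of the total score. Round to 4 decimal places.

Var(C+G) = 6.5² + 13.8² + 2·[6.5·13.8·0.46] = 232.69 + 82.524 = 315.214.
Because errors are independent across components, Cov(Tᵢ,Tⱼ) = Cov(Xᵢ,Xⱼ); the off-diagonal part of the true-score variance is the same as above.
True-score variance = [6.5²·0.81 + 13.8²·0.82] + 82.524 = 190.383 + 82.524 = 272.907.
Reliability = 272.907 / 315.214 = 0.8658.

0.8658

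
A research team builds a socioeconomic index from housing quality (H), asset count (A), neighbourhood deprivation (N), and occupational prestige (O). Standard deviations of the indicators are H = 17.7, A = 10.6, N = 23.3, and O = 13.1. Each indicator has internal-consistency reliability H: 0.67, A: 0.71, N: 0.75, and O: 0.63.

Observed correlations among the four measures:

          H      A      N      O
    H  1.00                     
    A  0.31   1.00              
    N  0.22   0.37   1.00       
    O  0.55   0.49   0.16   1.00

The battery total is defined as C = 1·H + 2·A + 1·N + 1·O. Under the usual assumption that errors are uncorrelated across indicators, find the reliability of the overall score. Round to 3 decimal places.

Var(C) = 17.7² + 2²·10.6² + 23.3² + 13.1² + 2·[2·17.7·10.6·0.31 + 17.7·23.3·0.22 + 17.7·13.1·0.55 + 2·10.6·23.3·0.37 + 2·10.6·13.1·0.49 + 23.3·13.1·0.16] = 1477.23 + 1404.54 = 2881.77.
Because errors are independent across components, Cov(Tᵢ,Tⱼ) = Cov(Xᵢ,Xⱼ); the off-diagonal part of the true-score variance is the same as above.
True-score variance = [17.7²·0.67 + 2²·10.6²·0.71 + 23.3²·0.75 + 13.1²·0.63] + 1404.54 = 1044.29 + 1404.54 = 2448.82.
Reliability = 2448.82 / 2881.77 = 0.850.

0.850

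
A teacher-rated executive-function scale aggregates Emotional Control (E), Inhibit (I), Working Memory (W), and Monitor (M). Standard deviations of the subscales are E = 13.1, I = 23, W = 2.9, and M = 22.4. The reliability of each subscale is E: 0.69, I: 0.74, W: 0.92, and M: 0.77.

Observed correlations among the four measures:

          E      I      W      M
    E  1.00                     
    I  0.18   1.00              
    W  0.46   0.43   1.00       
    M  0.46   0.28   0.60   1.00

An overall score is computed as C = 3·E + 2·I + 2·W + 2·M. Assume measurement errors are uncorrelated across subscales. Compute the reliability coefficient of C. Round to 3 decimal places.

0.849

Var(C) = 3²·13.1² + 2²·23² + 2²·2.9² + 2²·22.4² + 2·[6·13.1·23·0.18 + 6·13.1·2.9·0.46 + 6·13.1·22.4·0.46 + 4·23·2.9·0.43 + 4·23·22.4·0.28 + 4·2.9·22.4·0.60] = 5701.17 + 4175.61 = 9876.78.
With uncorrelated errors the cross-covariances are all true-score covariance, so they carry over unchanged; only the diagonal terms shrink to ρᵢσᵢ².
True-score variance = [3²·13.1²·0.69 + 2²·23²·0.74 + 2²·2.9²·0.92 + 2²·22.4²·0.77] + 4175.61 = 4207.91 + 4175.61 = 8383.51.
Reliability = 8383.51 / 9876.78 = 0.849.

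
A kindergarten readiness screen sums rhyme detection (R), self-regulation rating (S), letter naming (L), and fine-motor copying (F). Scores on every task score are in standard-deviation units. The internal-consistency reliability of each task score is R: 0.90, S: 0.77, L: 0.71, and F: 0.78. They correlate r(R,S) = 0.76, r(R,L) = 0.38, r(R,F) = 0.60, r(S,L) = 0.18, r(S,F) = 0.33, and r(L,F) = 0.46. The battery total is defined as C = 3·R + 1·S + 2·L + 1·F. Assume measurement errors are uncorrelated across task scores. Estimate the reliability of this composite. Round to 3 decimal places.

Var(C) = 3² + 1 + 2² + 1 + 2·[3·0.76 + 6·0.38 + 3·0.60 + 2·0.18 + 0.33 + 2·0.46] = 15 + 15.94 = 30.94.
Under uncorrelated errors the observed covariances equal the true-score covariances, so only the own-variance terms attenuate.
True-score variance = [3²·0.90 + 0.77 + 2²·0.71 + 0.78] + 15.94 = 12.49 + 15.94 = 28.43.
Reliability = 28.43 / 30.94 = 0.919.

0.919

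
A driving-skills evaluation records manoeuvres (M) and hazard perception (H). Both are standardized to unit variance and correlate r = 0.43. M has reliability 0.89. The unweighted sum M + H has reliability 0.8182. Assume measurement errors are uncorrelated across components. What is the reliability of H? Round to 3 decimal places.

Var(M+H) = 2 + 2·0.43 = 2.860.
True-score variance = ρ_M + ρ_H + 2·0.43, so 0.8182 = (0.89 + ρ_H + 0.86) / 2.860.
ρ_H = 0.8182·2.860 − 0.89 − 0.86 = 0.590.

0.590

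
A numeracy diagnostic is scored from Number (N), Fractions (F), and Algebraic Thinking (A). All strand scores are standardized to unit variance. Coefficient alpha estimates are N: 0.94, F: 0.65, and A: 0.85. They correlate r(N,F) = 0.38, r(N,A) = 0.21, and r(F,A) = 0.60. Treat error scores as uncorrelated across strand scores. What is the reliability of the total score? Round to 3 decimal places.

Var(N+F+A) = 3 + 2·[0.38 + 0.21 + 0.60] = 3 + 2.38 = 5.38.
Under uncorrelated errors the observed covariances equal the true-score covariances, so only the own-variance terms attenuate.
True-score variance = [0.94 + 0.65 + 0.85] + 2.38 = 2.44 + 2.38 = 4.82.
Reliability = 4.82 / 5.38 = 0.896.

0.896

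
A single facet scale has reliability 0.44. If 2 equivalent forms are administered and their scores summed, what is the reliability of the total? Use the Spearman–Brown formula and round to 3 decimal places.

ρ_k = kρ / (1 + (k−1)ρ) = 2·0.44 / (1 + 1·0.44) = 0.880 / 1.440 = 0.611.

0.611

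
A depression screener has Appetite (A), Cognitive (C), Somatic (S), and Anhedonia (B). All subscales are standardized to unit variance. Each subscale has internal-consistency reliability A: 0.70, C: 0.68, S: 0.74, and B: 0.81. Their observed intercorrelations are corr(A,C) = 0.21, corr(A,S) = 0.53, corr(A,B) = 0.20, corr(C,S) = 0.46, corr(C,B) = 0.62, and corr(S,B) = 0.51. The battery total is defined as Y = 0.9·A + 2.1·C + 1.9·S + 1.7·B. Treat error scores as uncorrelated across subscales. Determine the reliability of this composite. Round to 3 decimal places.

0.881

Var(Y) = 0.9² + 2.1² + 1.9² + 1.7² + 2·[1.89·0.21 + 1.71·0.53 + 1.53·0.20 + 3.99·0.46 + 3.57·0.62 + 3.23·0.51] = 11.72 + 14.6106 = 26.3306.
Because errors are independent across components, Cov(Tᵢ,Tⱼ) = Cov(Xᵢ,Xⱼ); the off-diagonal part of the true-score variance is the same as above.
True-score variance = [0.9²·0.70 + 2.1²·0.68 + 1.9²·0.74 + 1.7²·0.81] + 14.6106 = 8.5781 + 14.6106 = 23.1887.
Reliability = 23.1887 / 26.3306 = 0.881.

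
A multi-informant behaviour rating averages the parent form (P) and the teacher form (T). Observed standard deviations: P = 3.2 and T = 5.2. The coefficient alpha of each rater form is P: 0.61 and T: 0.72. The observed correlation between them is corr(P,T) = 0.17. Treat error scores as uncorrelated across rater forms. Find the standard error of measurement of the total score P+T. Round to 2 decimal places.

Var(total) = 37.28 + 5.6576 = 42.9376.
True-score variance = 25.7152 + 5.6576 = 31.3728, so reliability = 0.7307.
Error variance = 42.9376 − 31.3728 = 11.5648; SEM = √11.5648 = 3.40.

3.40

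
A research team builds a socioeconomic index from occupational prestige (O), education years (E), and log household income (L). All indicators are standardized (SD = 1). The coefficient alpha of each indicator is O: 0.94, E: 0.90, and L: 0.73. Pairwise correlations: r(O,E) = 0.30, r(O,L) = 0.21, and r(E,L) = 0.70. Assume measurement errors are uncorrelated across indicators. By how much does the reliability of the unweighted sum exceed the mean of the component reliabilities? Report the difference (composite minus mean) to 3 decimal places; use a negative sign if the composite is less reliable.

Var(sum) = 3 + 2.42 = 5.42; true-score variance = 2.57 + 2.42 = 4.99; composite reliability = 0.9207.
Mean component reliability = 0.8567.
Difference = 0.9207 − 0.8567 = 0.064.

0.064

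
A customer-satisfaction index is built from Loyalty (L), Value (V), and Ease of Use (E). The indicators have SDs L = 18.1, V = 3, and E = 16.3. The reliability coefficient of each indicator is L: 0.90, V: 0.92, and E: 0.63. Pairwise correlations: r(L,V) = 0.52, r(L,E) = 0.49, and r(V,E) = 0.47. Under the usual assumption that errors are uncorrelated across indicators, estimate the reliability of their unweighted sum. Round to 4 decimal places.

Var(L+V+E) = 18.1² + 3² + 16.3² + 2·[18.1·3·0.52 + 18.1·16.3·0.49 + 3·16.3·0.47] = 602.3 + 391.567 = 993.867.
Because errors are independent across components, Cov(Tᵢ,Tⱼ) = Cov(Xᵢ,Xⱼ); the off-diagonal part of the true-score variance is the same as above.
True-score variance = [18.1²·0.90 + 3²·0.92 + 16.3²·0.63] + 391.567 = 470.514 + 391.567 = 862.081.
Reliability = 862.081 / 993.867 = 0.8674.

0.8674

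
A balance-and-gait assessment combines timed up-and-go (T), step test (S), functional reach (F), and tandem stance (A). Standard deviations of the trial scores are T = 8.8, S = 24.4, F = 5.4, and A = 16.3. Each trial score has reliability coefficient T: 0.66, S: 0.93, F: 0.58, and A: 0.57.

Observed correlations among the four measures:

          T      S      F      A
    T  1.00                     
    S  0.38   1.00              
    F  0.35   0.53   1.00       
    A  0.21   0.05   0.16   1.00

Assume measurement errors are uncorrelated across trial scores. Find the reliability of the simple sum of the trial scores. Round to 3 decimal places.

Var(T+S+F+A) = 8.8² + 24.4² + 5.4² + 16.3² + 2·[8.8·24.4·0.38 + 8.8·5.4·0.35 + 8.8·16.3·0.21 + 24.4·5.4·0.53 + 24.4·16.3·0.05 + 5.4·16.3·0.16] = 967.65 + 464.3 = 1431.95.
With uncorrelated errors the cross-covariances are all true-score covariance, so they carry over unchanged; only the diagonal terms shrink to ρᵢσᵢ².
True-score variance = [8.8²·0.66 + 24.4²·0.93 + 5.4²·0.58 + 16.3²·0.57] + 464.3 = 773.151 + 464.3 = 1237.45.
Reliability = 1237.45 / 1431.95 = 0.864.

0.864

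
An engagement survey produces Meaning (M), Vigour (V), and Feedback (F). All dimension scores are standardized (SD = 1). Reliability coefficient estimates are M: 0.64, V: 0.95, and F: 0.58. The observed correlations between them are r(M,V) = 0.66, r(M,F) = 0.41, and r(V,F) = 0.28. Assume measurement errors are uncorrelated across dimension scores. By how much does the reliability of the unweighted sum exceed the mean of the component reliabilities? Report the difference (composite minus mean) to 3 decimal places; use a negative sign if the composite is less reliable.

Var(sum) = 3 + 2.7 = 5.7; true-score variance = 2.17 + 2.7 = 4.87; composite reliability = 0.8544.
Mean component reliability = 0.7233.
Difference = 0.8544 − 0.7233 = 0.131.

0.131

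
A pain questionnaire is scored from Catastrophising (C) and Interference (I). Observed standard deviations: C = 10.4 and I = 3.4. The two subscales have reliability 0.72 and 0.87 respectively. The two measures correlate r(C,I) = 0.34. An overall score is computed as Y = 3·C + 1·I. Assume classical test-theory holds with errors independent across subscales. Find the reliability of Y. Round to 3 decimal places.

0.741

Var(Y) = 3²·10.4² + 3.4² + 2·[3·10.4·3.4·0.34] = 985 + 72.1344 = 1057.13.
Because errors are independent across components, Cov(Tᵢ,Tⱼ) = Cov(Xᵢ,Xⱼ); the off-diagonal part of the true-score variance is the same as above.
True-score variance = [3²·10.4²·0.72 + 3.4²·0.87] + 72.1344 = 710.934 + 72.1344 = 783.068.
Reliability = 783.068 / 1057.13 = 0.741.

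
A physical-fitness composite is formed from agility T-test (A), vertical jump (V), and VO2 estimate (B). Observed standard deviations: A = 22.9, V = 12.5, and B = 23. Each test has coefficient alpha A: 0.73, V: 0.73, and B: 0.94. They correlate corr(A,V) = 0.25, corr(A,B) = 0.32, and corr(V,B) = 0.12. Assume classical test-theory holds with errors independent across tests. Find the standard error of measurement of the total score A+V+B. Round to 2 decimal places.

Var(total) = 1209.66 + 549.213 = 1758.87.
True-score variance = 994.142 + 549.213 = 1543.35, so reliability = 0.8775.
Error variance = 1758.87 − 1543.35 = 215.518; SEM = √215.518 = 14.68.

14.68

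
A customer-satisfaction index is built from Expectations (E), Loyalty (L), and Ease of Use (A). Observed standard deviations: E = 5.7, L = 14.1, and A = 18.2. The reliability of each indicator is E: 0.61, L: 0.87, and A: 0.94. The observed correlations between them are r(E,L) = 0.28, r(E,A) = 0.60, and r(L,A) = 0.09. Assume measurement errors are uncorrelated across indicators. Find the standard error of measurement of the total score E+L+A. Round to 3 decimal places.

Var(total) = 562.54 + 215.687 = 778.227.
True-score variance = 504.149 + 215.687 = 719.836, so reliability = 0.9250.
Error variance = 778.227 − 719.836 = 58.3908; SEM = √58.3908 = 7.641.

7.641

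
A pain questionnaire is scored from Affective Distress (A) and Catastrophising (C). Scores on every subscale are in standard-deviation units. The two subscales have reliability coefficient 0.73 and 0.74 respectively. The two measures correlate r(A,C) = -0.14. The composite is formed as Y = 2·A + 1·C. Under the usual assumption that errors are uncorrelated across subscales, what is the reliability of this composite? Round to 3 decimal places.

0.698

Var(Y) = 2² + 1 + 2·[2·(-0.14)] = 5 − 0.56 = 4.44.
Because errors are independent across components, Cov(Tᵢ,Tⱼ) = Cov(Xᵢ,Xⱼ); the off-diagonal part of the true-score variance is the same as above.
True-score variance = [2²·0.73 + 0.74] − 0.56 = 3.66 − 0.56 = 3.1.
Reliability = 3.1 / 4.44 = 0.698.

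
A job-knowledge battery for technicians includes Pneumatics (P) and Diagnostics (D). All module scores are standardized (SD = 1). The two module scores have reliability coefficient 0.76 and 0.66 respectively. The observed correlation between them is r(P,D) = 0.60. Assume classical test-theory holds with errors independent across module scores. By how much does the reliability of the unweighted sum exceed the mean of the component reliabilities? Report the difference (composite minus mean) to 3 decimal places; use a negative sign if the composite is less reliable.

Var(sum) = 2 + 1.2 = 3.2; true-score variance = 1.42 + 1.2 = 2.62; composite reliability = 0.8187.
Mean component reliability = 0.7100.
Difference = 0.8187 − 0.7100 = 0.109.

0.109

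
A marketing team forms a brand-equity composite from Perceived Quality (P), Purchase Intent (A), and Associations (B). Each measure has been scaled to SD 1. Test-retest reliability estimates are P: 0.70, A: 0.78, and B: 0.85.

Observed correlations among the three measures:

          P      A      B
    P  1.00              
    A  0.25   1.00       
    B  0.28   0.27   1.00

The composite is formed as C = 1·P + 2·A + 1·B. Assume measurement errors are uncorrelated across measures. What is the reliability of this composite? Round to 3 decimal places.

Var(C) = 1 + 2² + 1 + 2·[2·0.25 + 0.28 + 2·0.27] = 6 + 2.64 = 8.64.
Under uncorrelated errors the observed covariances equal the true-score covariances, so only the own-variance terms attenuate.
True-score variance = [0.70 + 2²·0.78 + 0.85] + 2.64 = 4.67 + 2.64 = 7.31.
Reliability = 7.31 / 8.64 = 0.846.

0.846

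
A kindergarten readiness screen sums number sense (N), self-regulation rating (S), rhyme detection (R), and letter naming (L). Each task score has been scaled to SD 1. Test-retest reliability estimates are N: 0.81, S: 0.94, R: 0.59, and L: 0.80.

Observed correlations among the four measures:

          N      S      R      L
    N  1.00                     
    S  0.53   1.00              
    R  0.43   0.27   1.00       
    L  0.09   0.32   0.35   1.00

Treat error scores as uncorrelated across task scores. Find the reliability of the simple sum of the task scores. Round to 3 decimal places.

Var(N+S+R+L) = 4 + 2·[0.53 + 0.43 + 0.09 + 0.27 + 0.32 + 0.35] = 4 + 3.98 = 7.98.
Because errors are independent across components, Cov(Tᵢ,Tⱼ) = Cov(Xᵢ,Xⱼ); the off-diagonal part of the true-score variance is the same as above.
True-score variance = [0.81 + 0.94 + 0.59 + 0.80] + 3.98 = 3.14 + 3.98 = 7.12.
Reliability = 7.12 / 7.98 = 0.892.

0.892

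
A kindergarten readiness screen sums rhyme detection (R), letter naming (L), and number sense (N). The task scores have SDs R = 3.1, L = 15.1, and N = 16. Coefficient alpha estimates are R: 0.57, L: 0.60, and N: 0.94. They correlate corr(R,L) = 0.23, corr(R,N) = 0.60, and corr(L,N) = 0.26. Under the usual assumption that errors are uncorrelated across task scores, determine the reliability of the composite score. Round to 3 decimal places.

Var(R+L+N) = 3.1² + 15.1² + 16² + 2·[3.1·15.1·0.23 + 3.1·16·0.60 + 15.1·16·0.26] = 493.62 + 206.685 = 700.305.
Under uncorrelated errors the observed covariances equal the true-score covariances, so only the own-variance terms attenuate.
True-score variance = [3.1²·0.57 + 15.1²·0.60 + 16²·0.94] + 206.685 = 382.924 + 206.685 = 589.608.
Reliability = 589.608 / 700.305 = 0.842.

0.842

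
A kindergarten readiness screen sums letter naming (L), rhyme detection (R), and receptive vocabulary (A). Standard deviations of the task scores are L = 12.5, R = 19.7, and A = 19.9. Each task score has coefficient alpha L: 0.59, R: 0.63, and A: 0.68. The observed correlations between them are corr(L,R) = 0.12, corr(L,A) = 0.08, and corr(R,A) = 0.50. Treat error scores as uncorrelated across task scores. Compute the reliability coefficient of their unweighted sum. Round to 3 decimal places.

0.766

Var(L+R+A) = 12.5² + 19.7² + 19.9² + 2·[12.5·19.7·0.12 + 12.5·19.9·0.08 + 19.7·19.9·0.50] = 940.35 + 490.93 = 1431.28.
Because errors are independent across components, Cov(Tᵢ,Tⱼ) = Cov(Xᵢ,Xⱼ); the off-diagonal part of the true-score variance is the same as above.
True-score variance = [12.5²·0.59 + 19.7²·0.63 + 19.9²·0.68] + 490.93 = 605.971 + 490.93 = 1096.9.
Reliability = 1096.9 / 1431.28 = 0.766.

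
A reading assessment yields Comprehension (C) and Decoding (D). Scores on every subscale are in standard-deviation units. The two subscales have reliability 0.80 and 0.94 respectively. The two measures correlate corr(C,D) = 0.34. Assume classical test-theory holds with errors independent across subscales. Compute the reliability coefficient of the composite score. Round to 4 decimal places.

0.9030

Var(C+D) = 2 + 2·[0.34] = 2 + 0.68 = 2.68.
With uncorrelated errors the cross-covariances are all true-score covariance, so they carry over unchanged; only the diagonal terms shrink to ρᵢσᵢ².
True-score variance = [0.80 + 0.94] + 0.68 = 1.74 + 0.68 = 2.42.
Reliability = 2.42 / 2.68 = 0.9030.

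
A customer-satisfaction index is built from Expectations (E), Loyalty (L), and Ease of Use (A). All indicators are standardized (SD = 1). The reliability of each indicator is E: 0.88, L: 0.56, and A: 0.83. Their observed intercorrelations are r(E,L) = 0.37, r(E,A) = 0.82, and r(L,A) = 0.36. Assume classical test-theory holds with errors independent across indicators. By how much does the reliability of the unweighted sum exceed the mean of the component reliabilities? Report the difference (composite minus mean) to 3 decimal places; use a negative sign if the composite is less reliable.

Var(sum) = 3 + 3.1 = 6.1; true-score variance = 2.27 + 3.1 = 5.37; composite reliability = 0.8803.
Mean component reliability = 0.7567.
Difference = 0.8803 − 0.7567 = 0.124.

0.124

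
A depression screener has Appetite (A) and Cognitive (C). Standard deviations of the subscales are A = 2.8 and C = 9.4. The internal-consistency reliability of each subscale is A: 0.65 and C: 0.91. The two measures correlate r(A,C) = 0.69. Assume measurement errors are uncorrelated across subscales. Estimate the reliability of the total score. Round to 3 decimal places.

0.919

Var(A+C) = 2.8² + 9.4² + 2·[2.8·9.4·0.69] = 96.2 + 36.3216 = 132.522.
Under uncorrelated errors the observed covariances equal the true-score covariances, so only the own-variance terms attenuate.
True-score variance = [2.8²·0.65 + 9.4²·0.91] + 36.3216 = 85.5036 + 36.3216 = 121.825.
Reliability = 121.825 / 132.522 = 0.919.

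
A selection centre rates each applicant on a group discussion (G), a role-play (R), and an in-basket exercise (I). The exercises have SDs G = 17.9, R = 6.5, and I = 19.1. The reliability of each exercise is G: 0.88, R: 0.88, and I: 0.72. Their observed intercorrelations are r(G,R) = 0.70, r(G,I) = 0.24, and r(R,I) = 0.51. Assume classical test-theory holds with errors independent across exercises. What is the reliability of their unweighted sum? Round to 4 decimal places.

0.8767

Var(G+R+I) = 17.9² + 6.5² + 19.1² + 2·[17.9·6.5·0.70 + 17.9·19.1·0.24 + 6.5·19.1·0.51] = 727.47 + 453.63 = 1181.1.
With uncorrelated errors the cross-covariances are all true-score covariance, so they carry over unchanged; only the diagonal terms shrink to ρᵢσᵢ².
True-score variance = [17.9²·0.88 + 6.5²·0.88 + 19.1²·0.72] + 453.63 = 581.804 + 453.63 = 1035.43.
Reliability = 1035.43 / 1181.1 = 0.8767.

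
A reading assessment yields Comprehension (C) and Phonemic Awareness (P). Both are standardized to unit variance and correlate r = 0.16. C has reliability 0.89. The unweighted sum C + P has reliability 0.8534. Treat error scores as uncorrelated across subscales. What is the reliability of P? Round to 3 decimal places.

0.770

Var(C+P) = 2 + 2·0.16 = 2.320.
True-score variance = ρ_C + ρ_P + 2·0.16, so 0.8534 = (0.89 + ρ_P + 0.32) / 2.320.
ρ_P = 0.8534·2.320 − 0.89 − 0.32 = 0.770.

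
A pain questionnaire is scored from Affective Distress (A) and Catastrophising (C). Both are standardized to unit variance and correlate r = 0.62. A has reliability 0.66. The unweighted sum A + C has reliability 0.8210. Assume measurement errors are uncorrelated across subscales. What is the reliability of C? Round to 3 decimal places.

0.760

Var(A+C) = 2 + 2·0.62 = 3.240.
True-score variance = ρ_A + ρ_C + 2·0.62, so 0.8210 = (0.66 + ρ_C + 1.24) / 3.240.
ρ_C = 0.8210·3.240 − 0.66 − 1.24 = 0.760.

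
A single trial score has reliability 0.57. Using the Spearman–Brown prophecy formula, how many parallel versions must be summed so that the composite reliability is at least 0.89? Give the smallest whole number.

7

k ≥ ρ*(1−ρ₁)/(ρ₁(1−ρ*)) = 0.89·0.43 / (0.57·0.11) = 6.104.
Smallest integer k = 7.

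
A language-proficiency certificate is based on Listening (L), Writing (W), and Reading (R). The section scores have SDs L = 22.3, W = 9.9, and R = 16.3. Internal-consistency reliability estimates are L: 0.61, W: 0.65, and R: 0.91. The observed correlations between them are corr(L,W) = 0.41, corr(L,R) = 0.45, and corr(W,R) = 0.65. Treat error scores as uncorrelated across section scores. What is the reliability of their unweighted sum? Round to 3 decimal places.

0.840

Var(L+W+R) = 22.3² + 9.9² + 16.3² + 2·[22.3·9.9·0.41 + 22.3·16.3·0.45 + 9.9·16.3·0.65] = 860.99 + 717.953 = 1578.94.
Because errors are independent across components, Cov(Tᵢ,Tⱼ) = Cov(Xᵢ,Xⱼ); the off-diagonal part of the true-score variance is the same as above.
True-score variance = [22.3²·0.61 + 9.9²·0.65 + 16.3²·0.91] + 717.953 = 608.831 + 717.953 = 1326.78.
Reliability = 1326.78 / 1578.94 = 0.840.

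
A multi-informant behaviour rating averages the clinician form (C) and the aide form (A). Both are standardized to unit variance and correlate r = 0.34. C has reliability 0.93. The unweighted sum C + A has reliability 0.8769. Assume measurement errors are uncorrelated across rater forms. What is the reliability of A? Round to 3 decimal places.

0.740

Var(C+A) = 2 + 2·0.34 = 2.680.
True-score variance = ρ_C + ρ_A + 2·0.34, so 0.8769 = (0.93 + ρ_A + 0.68) / 2.680.
ρ_A = 0.8769·2.680 − 0.93 − 0.68 = 0.740.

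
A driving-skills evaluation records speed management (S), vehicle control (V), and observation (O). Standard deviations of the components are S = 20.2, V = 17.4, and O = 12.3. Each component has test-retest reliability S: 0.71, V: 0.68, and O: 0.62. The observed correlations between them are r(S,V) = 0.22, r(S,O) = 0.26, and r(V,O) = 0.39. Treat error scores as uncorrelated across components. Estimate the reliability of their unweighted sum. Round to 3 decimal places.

Var(S+V+O) = 20.2² + 17.4² + 12.3² + 2·[20.2·17.4·0.22 + 20.2·12.3·0.26 + 17.4·12.3·0.39] = 862.09 + 450.786 = 1312.88.
Because errors are independent across components, Cov(Tᵢ,Tⱼ) = Cov(Xᵢ,Xⱼ); the off-diagonal part of the true-score variance is the same as above.
True-score variance = [20.2²·0.71 + 17.4²·0.68 + 12.3²·0.62] + 450.786 = 589.385 + 450.786 = 1040.17.
Reliability = 1040.17 / 1312.88 = 0.792.

0.792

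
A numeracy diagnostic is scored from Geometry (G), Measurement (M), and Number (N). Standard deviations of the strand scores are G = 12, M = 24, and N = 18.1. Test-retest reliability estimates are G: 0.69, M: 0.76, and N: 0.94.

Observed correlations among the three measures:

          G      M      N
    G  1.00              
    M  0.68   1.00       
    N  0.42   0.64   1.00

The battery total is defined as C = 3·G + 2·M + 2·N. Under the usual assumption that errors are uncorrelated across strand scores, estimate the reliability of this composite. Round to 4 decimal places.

0.9023

Var(C) = 3²·12² + 2²·24² + 2²·18.1² + 2·[6·12·24·0.68 + 6·12·18.1·0.42 + 4·24·18.1·0.64] = 4910.44 + 5668.9 = 10579.3.
Because errors are independent across components, Cov(Tᵢ,Tⱼ) = Cov(Xᵢ,Xⱼ); the off-diagonal part of the true-score variance is the same as above.
True-score variance = [3²·12²·0.69 + 2²·24²·0.76 + 2²·18.1²·0.94] + 5668.9 = 3877.09 + 5668.9 = 9545.99.
Reliability = 9545.99 / 10579.3 = 0.9023.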